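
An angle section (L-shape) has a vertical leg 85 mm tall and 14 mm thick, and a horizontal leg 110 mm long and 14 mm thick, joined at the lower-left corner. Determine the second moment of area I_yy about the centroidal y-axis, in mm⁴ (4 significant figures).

I_yy ≈ 2.961 × 10⁶ mm⁴

Treat the section as a set of non-overlapping primitives; coordinates are from the bounding-box lower-left.
Vertical leg: 14 × 85, A = 1 190 mm², x = 7 mm, Ī = 19436.7 mm⁴.
Horizontal leg (remainder): 96 × 14, A = 1 344 mm², x = 62 mm, Ī = 1 032 192 mm⁴.
Centroid: x̄ = ΣA·x / ΣA = 36.1713 mm.
Transfer each piece to the centroidal y-axis using Ī + A·d² with d = x − 36.1713:
  vertical leg: d = -29.1713 mm → contributes +1 032 083 mm⁴
  horizontal leg (remainder): d = 25.8287 mm → contributes +1 928 806 mm⁴
Total I = 2 960 888 mm⁴.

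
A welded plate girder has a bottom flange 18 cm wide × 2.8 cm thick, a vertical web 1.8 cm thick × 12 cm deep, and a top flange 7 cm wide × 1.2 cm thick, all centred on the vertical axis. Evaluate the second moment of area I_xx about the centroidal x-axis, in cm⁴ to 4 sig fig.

I_xx ≈ 2165 cm⁴

Split into non-overlapping primitives; take the origin at the lower-left of the bounding box.
Bottom plate: 18 × 2.8, A = 50.4 cm², y = 1.4 cm, Ī = 32.928 cm⁴.
Web plate: 1.8 × 12, A = 21.6 cm², y = 8.8 cm, Ī = 259.2 cm⁴.
Top plate: 7 × 1.2, A = 8.4 cm², y = 15.4 cm, Ī = 1.008 cm⁴.
Centroid: ȳ = ΣA·y / ΣA = 4.85075 cm.
Transfer each piece to the centroidal x-axis using Ī + A·d² with d = y − 4.85075:
  bottom plate: d = -3.45075 cm → contributes +633.074 cm⁴
  web plate: d = 3.94925 cm → contributes +596.087 cm⁴
  top plate: d = 10.5493 cm → contributes +935.817 cm⁴
Total I = 2164.98 cm⁴.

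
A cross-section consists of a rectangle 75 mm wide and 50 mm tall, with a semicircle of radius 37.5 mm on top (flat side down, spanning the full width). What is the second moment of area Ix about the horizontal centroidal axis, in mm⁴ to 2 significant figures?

Ix ≈ 3.3 × 10⁶ mm⁴

Split into non-overlapping primitives; take the origin at the lower-left of the bounding box.
Rectangular body: 75 × 50, A = 3 750 mm², y = 25 mm, Ī = 781 250 mm⁴.
Semicircular cap: semicircle r = 37.5, A = 2 209 mm², y = 65.92 mm, Ī = 217 049 mm⁴.
Centroid: ȳ = ΣA·y / ΣA = 40.17 mm.
Transfer each piece to the horizontal centroidal axis using Ī + A·d² with d = y − 40.17:
  rectangular body: d = -15.17 mm → contributes +1 643 900 mm⁴
  semicircular cap: d = 25.75 mm → contributes +1 681 529 mm⁴
Total I = 3 325 430 mm⁴.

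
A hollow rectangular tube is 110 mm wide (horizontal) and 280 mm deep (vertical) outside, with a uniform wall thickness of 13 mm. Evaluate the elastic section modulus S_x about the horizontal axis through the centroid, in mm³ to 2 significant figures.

S_x ≈ 6.2 × 10⁵ mm³

Break the section into simple shapes (no overlaps), measuring from the bottom-left corner of the bounding box.
Outer rectangle: 110 × 280, A = 30 800 mm², y = 140 mm, Ī = 201 226 667 mm⁴.
Inner void (subtracted): 84 × 254, A = 21 336 mm², y = 140 mm, Ī = 114 709 448 mm⁴.
By symmetry the centroid is at mid-height, ȳ = 140 mm.
All pieces are centred on the horizontal axis through the centroid, so I = ΣĪ (holes subtracted) = 86 517 219 mm⁴.
Extreme fibre distance c = 140 mm; S = I/c = 617 980 mm³.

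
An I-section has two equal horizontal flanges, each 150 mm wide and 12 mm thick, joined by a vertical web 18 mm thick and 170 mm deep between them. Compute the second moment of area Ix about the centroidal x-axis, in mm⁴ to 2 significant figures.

Ix ≈ 3.7 × 10⁷ mm⁴

Split into non-overlapping primitives; take the origin at the lower-left of the bounding box.
Bottom flange: 150 × 12, A = 1 800 mm², y = 6 mm, Ī = 21 600 mm⁴.
Web: 18 × 170, A = 3 060 mm², y = 97 mm, Ī = 7 369 500 mm⁴.
Top flange: 150 × 12, A = 1 800 mm², y = 188 mm, Ī = 21 600 mm⁴.
By symmetry the centroid is at mid-height, ȳ = 97 mm.
Transfer each piece to the centroidal x-axis using Ī + A·d² with d = y − 97:
  bottom flange: d = -91 mm → contributes +14 927 400 mm⁴
  web: d = 0 mm → contributes +7 369 500 mm⁴
  top flange: d = 91 mm → contributes +14 927 400 mm⁴
Total I = 37 224 300 mm⁴.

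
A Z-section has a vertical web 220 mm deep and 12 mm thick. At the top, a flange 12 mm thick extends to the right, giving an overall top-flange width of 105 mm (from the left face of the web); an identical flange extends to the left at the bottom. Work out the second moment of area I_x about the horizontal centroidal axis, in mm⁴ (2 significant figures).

I_x ≈ 3.5 × 10⁷ mm⁴

Treat the section as a set of non-overlapping primitives; coordinates are from the bounding-box lower-left.
Web: 12 × 220, A = 2 640 mm², y = 110 mm, Ī = 10 648 000 mm⁴.
Top flange (beyond web): 93 × 12, A = 1 116 mm², y = 214 mm, Ī = 13 392 mm⁴.
Bottom flange (beyond web): 93 × 12, A = 1 116 mm², y = 6 mm, Ī = 13 392 mm⁴.
Centroid: ȳ = ΣA·y / ΣA = 110 mm.
Transfer each piece to the horizontal centroidal axis using Ī + A·d² with d = y − 110:
  web: d = 0 mm → contributes +10 648 000 mm⁴
  top flange (beyond web): d = 104 mm → contributes +12 084 048 mm⁴
  bottom flange (beyond web): d = -104 mm → contributes +12 084 048 mm⁴
Total I = 34 816 096 mm⁴.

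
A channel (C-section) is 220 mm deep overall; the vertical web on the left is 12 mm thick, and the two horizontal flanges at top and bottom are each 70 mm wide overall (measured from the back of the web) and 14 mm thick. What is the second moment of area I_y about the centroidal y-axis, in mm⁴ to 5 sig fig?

Break the section into simple shapes (no overlaps), measuring from the bottom-left corner of the bounding box.
Web: 12 × 220, A = 2 640 mm², x = 6 mm, Ī = 31 680 mm⁴.
Top flange (beyond web): 58 × 14, A = 812 mm², x = 41 mm, Ī = 227630.7 mm⁴.
Bottom flange (beyond web): 58 × 14, A = 812 mm², x = 41 mm, Ī = 227630.7 mm⁴.
Centroid: x̄ = ΣA·x / ΣA = 19.33021 mm.
Transfer each piece to the centroidal y-axis using Ī + A·d² with d = x − 19.33021:
  web: d = -13.33021 mm → contributes +500793.2 mm⁴
  top flange (beyond web): d = 21.66979 mm → contributes +608929.6 mm⁴
  bottom flange (beyond web): d = 21.66979 mm → contributes +608929.6 mm⁴
Total I = 1 718 652 mm⁴.

I_y ≈ 1.7187 × 10⁶ mm⁴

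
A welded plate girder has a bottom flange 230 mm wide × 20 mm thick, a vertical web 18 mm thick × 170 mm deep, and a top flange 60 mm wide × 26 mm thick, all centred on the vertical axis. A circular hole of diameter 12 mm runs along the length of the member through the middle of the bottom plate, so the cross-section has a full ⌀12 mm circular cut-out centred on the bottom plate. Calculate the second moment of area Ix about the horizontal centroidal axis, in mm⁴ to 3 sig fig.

Ix ≈ 5.49 × 10⁷ mm⁴

Break the section into simple shapes (no overlaps), measuring from the bottom-left corner of the bounding box.
Bottom plate: 230 × 20, A = 4 600 mm², y = 10 mm, Ī = 153 333 mm⁴.
Web plate: 18 × 170, A = 3 060 mm², y = 105 mm, Ī = 7 369 500 mm⁴.
Top plate: 60 × 26, A = 1 560 mm², y = 203 mm, Ī = 87 880 mm⁴.
Hole (subtracted): ⌀12, A = 113.1 mm², y = 10 mm, Ī = 1017.9 mm⁴.
Centroid: ȳ = ΣA·y / ΣA = 74.981 mm.
Transfer each piece to the horizontal centroidal axis using Ī + A·d² with d = y − 74.981:
  bottom plate: d = -64.981 mm → contributes +19 577 259 mm⁴
  web plate: d = 30.019 mm → contributes +10 126 902 mm⁴
  top plate: d = 128.02 mm → contributes +25 654 317 mm⁴
  hole: d = -64.981 mm → contributes −478 582 mm⁴
Total I = 54 879 896 mm⁴.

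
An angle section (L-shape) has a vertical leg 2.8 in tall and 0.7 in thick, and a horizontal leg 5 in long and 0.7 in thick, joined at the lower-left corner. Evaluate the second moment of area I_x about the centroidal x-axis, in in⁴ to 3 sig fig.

Break the section into simple shapes (no overlaps), measuring from the bottom-left corner of the bounding box.
Vertical leg: 0.7 × 2.8, A = 1.96 in², y = 1.4 in, Ī = 1.2805 in⁴.
Horizontal leg (remainder): 4.3 × 0.7, A = 3.01 in², y = 0.35 in, Ī = 0.12291 in⁴.
Centroid: ȳ = ΣA·y / ΣA = 0.76408 in.
Transfer each piece to the centroidal x-axis using Ī + A·d² with d = y − 0.76408:
  vertical leg: d = 0.63592 in → contributes +2.0731 in⁴
  horizontal leg (remainder): d = -0.41408 in → contributes +0.63902 in⁴
Total I = 2.7122 in⁴.

I_x ≈ 2.71 in⁴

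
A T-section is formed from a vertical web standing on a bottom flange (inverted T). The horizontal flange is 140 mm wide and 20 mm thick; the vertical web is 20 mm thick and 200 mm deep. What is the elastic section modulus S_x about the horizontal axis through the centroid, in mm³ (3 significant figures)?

Decompose the section into non-overlapping parts with the origin at the bottom-left of its bounding rectangle.
Flange: 140 × 20, A = 2 800 mm², y = 10 mm, Ī = 93 333 mm⁴.
Web: 20 × 200, A = 4 000 mm², y = 120 mm, Ī = 13 333 333 mm⁴.
Centroid: ȳ = ΣA·y / ΣA = 74.706 mm.
Transfer each piece to the horizontal axis through the centroid using Ī + A·d² with d = y − 74.706:
  flange: d = -64.706 mm → contributes +11 816 517 mm⁴
  web: d = 45.294 mm → contributes +21 539 562 mm⁴
Total I = 33 356 078 mm⁴.
Extreme fibre distance c = 145.29 mm; S = I/c = 229 576 mm³.

S_x ≈ 2.30 × 10⁵ mm³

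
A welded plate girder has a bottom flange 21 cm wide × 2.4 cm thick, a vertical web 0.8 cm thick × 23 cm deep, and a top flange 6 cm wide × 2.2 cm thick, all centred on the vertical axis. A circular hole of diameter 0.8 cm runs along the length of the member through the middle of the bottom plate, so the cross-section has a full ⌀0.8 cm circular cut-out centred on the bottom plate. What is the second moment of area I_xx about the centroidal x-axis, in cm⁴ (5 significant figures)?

I_xx ≈ 8303.9 cm⁴

Treat the section as a set of non-overlapping primitives; coordinates are from the bounding-box lower-left.
Bottom plate: 21 × 2.4, A = 50.4 cm², y = 1.2 cm, Ī = 24.192 cm⁴.
Web plate: 0.8 × 23, A = 18.4 cm², y = 13.9 cm, Ī = 811.1333 cm⁴.
Top plate: 6 × 2.2, A = 13.2 cm², y = 26.5 cm, Ī = 5.324 cm⁴.
Hole (subtracted): ⌀0.8, A = 0.5026548 cm², y = 1.2 cm, Ī = 0.02010619 cm⁴.
Centroid: ȳ = ΣA·y / ΣA = 8.165135 cm.
Transfer each piece to the centroidal x-axis using Ī + A·d² with d = y − 8.165135:
  bottom plate: d = -6.965135 cm → contributes +2469.252 cm⁴
  web plate: d = 5.734865 cm → contributes +1416.285 cm⁴
  top plate: d = 18.33487 cm → contributes +4442.732 cm⁴
  hole: d = -6.965135 cm → contributes −24.40545 cm⁴
Total I = 8303.864 cm⁴.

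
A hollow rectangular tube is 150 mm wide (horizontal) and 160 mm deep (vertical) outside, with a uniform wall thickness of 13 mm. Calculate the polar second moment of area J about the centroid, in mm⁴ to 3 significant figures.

J ≈ 5.00 × 10⁷ mm⁴

Split into non-overlapping primitives; take the origin at the lower-left of the bounding box.
Outer rectangle: 150 × 160, A = 24 000 mm², y = 80 mm, Ī = 51 200 000 mm⁴.
Inner void (subtracted): 124 × 134, A = 16 616 mm², y = 80 mm, Ī = 24 863 075 mm⁴.
By symmetry the centroid is at mid-height, ȳ = 80 mm.
All pieces are centred on the centroidal x-axis, so I = ΣĪ (holes subtracted) = 26 336 925 mm⁴.
Repeating about the centroidal y-axis gives I_y = 23 709 365 mm⁴.
Polar second moment: J = I_x + I_y = 50 046 291 mm⁴.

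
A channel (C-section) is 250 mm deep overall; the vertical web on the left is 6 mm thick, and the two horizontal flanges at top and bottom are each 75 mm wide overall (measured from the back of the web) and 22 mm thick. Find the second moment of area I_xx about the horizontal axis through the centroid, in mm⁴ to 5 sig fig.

I_xx ≈ 4.7391 × 10⁷ mm⁴

Decompose the section into non-overlapping parts with the origin at the bottom-left of its bounding rectangle.
Web: 6 × 250, A = 1 500 mm², y = 125 mm, Ī = 7 812 500 mm⁴.
Top flange (beyond web): 69 × 22, A = 1 518 mm², y = 239 mm, Ī = 61 226 mm⁴.
Bottom flange (beyond web): 69 × 22, A = 1 518 mm², y = 11 mm, Ī = 61 226 mm⁴.
By symmetry the centroid is at mid-height, ȳ = 125 mm.
Transfer each piece to the horizontal axis through the centroid using Ī + A·d² with d = y − 125:
  web: d = 0 mm → contributes +7 812 500 mm⁴
  top flange (beyond web): d = 114 mm → contributes +19 789 154 mm⁴
  bottom flange (beyond web): d = -114 mm → contributes +19 789 154 mm⁴
Total I = 47 390 808 mm⁴.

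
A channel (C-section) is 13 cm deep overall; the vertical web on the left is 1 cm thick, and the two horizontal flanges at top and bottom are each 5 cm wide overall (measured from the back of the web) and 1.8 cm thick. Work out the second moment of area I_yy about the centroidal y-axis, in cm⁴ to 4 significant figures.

Treat the section as a set of non-overlapping primitives; coordinates are from the bounding-box lower-left.
Web: 1 × 13, A = 13 cm², x = 0.5 cm, Ī = 1.08333 cm⁴.
Top flange (beyond web): 4 × 1.8, A = 7.2 cm², x = 3 cm, Ī = 9.6 cm⁴.
Bottom flange (beyond web): 4 × 1.8, A = 7.2 cm², x = 3 cm, Ī = 9.6 cm⁴.
Centroid: x̄ = ΣA·x / ΣA = 1.81387 cm.
Transfer each piece to the centroidal y-axis using Ī + A·d² with d = x − 1.81387:
  web: d = -1.31387 cm → contributes +23.5246 cm⁴
  top flange (beyond web): d = 1.18613 cm → contributes +19.7297 cm⁴
  bottom flange (beyond web): d = 1.18613 cm → contributes +19.7297 cm⁴
Total I = 62.9841 cm⁴.

I_yy ≈ 62.98 cm⁴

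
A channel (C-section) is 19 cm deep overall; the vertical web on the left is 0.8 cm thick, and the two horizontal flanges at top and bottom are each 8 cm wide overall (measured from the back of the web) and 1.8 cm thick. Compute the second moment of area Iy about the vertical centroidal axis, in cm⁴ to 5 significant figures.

Iy ≈ 266.09 cm⁴

Split into non-overlapping primitives; take the origin at the lower-left of the bounding box.
Web: 0.8 × 19, A = 15.2 cm², x = 0.4 cm, Ī = 0.8106667 cm⁴.
Top flange (beyond web): 7.2 × 1.8, A = 12.96 cm², x = 4.4 cm, Ī = 55.9872 cm⁴.
Bottom flange (beyond web): 7.2 × 1.8, A = 12.96 cm², x = 4.4 cm, Ī = 55.9872 cm⁴.
Centroid: x̄ = ΣA·x / ΣA = 2.921401 cm.
Transfer each piece to the vertical centroidal axis using Ī + A·d² with d = x − 2.921401:
  web: d = -2.521401 cm → contributes +97.44409 cm⁴
  top flange (beyond web): d = 1.478599 cm → contributes +84.32107 cm⁴
  bottom flange (beyond web): d = 1.478599 cm → contributes +84.32107 cm⁴
Total I = 266.0862 cm⁴.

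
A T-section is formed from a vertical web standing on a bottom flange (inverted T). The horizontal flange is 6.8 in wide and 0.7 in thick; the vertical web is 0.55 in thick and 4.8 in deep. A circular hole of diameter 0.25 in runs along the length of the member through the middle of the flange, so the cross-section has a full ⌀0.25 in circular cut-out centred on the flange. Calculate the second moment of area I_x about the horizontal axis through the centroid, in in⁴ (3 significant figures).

I_x ≈ 18.1 in⁴

Split into non-overlapping primitives; take the origin at the lower-left of the bounding box.
Flange: 6.8 × 0.7, A = 4.76 in², y = 0.35 in, Ī = 0.19437 in⁴.
Web: 0.55 × 4.8, A = 2.64 in², y = 3.1 in, Ī = 5.0688 in⁴.
Hole (subtracted): ⌀0.25, A = 0.049087 in², y = 0.35 in, Ī = 0.00019175 in⁴.
Centroid: ȳ = ΣA·y / ΣA = 1.3376 in.
Transfer each piece to the horizontal axis through the centroid using Ī + A·d² with d = y − 1.3376:
  flange: d = -0.98763 in → contributes +4.8374 in⁴
  web: d = 1.7624 in → contributes +13.268 in⁴
  hole: d = -0.98763 in → contributes −0.048072 in⁴
Total I = 18.058 in⁴.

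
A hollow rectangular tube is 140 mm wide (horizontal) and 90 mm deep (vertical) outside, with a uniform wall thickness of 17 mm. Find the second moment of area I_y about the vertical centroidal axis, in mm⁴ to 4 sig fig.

I_y ≈ 1.502 × 10⁷ mm⁴

Decompose the section into non-overlapping parts with the origin at the bottom-left of its bounding rectangle.
Outer rectangle: 140 × 90, A = 12 600 mm², x = 70 mm, Ī = 20 580 000 mm⁴.
Inner void (subtracted): 106 × 56, A = 5 936 mm², x = 70 mm, Ī = 5 558 075 mm⁴.
By symmetry the centroid is at mid-width, x̄ = 70 mm.
All pieces are centred on the vertical centroidal axis, so I = ΣĪ (holes subtracted) = 15 021 925 mm⁴.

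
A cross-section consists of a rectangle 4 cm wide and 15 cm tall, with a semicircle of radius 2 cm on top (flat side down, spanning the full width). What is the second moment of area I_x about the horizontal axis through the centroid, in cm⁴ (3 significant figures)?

Break the section into simple shapes (no overlaps), measuring from the bottom-left corner of the bounding box.
Rectangular body: 4 × 15, A = 60 cm², y = 7.5 cm, Ī = 1 125 cm⁴.
Semicircular cap: semicircle r = 2, A = 6.2832 cm², y = 15.849 cm, Ī = 1.7561 cm⁴.
Centroid: ȳ = ΣA·y / ΣA = 8.2914 cm.
Transfer each piece to the horizontal axis through the centroid using Ī + A·d² with d = y − 8.2914:
  rectangular body: d = -0.79141 cm → contributes +1162.6 cm⁴
  semicircular cap: d = 7.5574 cm → contributes +360.62 cm⁴
Total I = 1523.2 cm⁴.

I_x ≈ 1520 cm⁴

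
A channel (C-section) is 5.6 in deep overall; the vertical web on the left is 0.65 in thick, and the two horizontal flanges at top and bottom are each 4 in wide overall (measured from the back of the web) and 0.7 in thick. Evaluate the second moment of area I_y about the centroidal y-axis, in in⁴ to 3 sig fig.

Split into non-overlapping primitives; take the origin at the lower-left of the bounding box.
Web: 0.65 × 5.6, A = 3.64 in², x = 0.325 in, Ī = 0.12816 in⁴.
Top flange (beyond web): 3.35 × 0.7, A = 2.345 in², x = 2.325 in, Ī = 2.1931 in⁴.
Bottom flange (beyond web): 3.35 × 0.7, A = 2.345 in², x = 2.325 in, Ī = 2.1931 in⁴.
Centroid: x̄ = ΣA·x / ΣA = 1.4511 in.
Transfer each piece to the centroidal y-axis using Ī + A·d² with d = x − 1.4511:
  web: d = -1.1261 in → contributes +4.7436 in⁴
  top flange (beyond web): d = 0.87395 in → contributes +3.9841 in⁴
  bottom flange (beyond web): d = 0.87395 in → contributes +3.9841 in⁴
Total I = 12.712 in⁴.

I_y ≈ 12.7 in⁴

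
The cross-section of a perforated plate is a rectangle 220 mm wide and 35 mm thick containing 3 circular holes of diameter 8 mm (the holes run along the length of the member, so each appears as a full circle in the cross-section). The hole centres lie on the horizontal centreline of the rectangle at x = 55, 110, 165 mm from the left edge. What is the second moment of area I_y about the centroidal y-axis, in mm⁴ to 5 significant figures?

I_y ≈ 3.0752 × 10⁷ mm⁴

Split into non-overlapping primitives; take the origin at the lower-left of the bounding box.
Plate: 220 × 35, A = 7 700 mm², x = 110 mm, Ī = 31 056 667 mm⁴.
Hole 1 (subtracted): ⌀8, A = 50.26548 mm², x = 55 mm, Ī = 201.0619 mm⁴.
Hole 2 (subtracted): ⌀8, A = 50.26548 mm², x = 110 mm, Ī = 201.0619 mm⁴.
Hole 3 (subtracted): ⌀8, A = 50.26548 mm², x = 165 mm, Ī = 201.0619 mm⁴.
By symmetry the centroid is at mid-width, x̄ = 110 mm.
Transfer each piece to the centroidal y-axis using Ī + A·d² with d = x − 110:
  plate: d = 0 mm → contributes +31 056 667 mm⁴
  hole 1: d = -55 mm → contributes −152254.1 mm⁴
  hole 2: d = 0 mm → contributes −201.0619 mm⁴
  hole 3: d = 55 mm → contributes −152254.1 mm⁴
Total I = 30 751 957 mm⁴.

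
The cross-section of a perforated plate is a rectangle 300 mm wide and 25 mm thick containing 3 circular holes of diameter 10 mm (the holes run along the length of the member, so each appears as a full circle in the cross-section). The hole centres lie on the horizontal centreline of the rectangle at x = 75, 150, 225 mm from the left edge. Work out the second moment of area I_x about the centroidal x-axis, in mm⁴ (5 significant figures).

Decompose the section into non-overlapping parts with the origin at the bottom-left of its bounding rectangle.
Plate: 300 × 25, A = 7 500 mm², y = 12.5 mm, Ī = 390 625 mm⁴.
Hole 1 (subtracted): ⌀10, A = 78.53982 mm², y = 12.5 mm, Ī = 490.8739 mm⁴.
Hole 2 (subtracted): ⌀10, A = 78.53982 mm², y = 12.5 mm, Ī = 490.8739 mm⁴.
Hole 3 (subtracted): ⌀10, A = 78.53982 mm², y = 12.5 mm, Ī = 490.8739 mm⁴.
By symmetry the centroid is at mid-height, ȳ = 12.5 mm.
All pieces are centred on the centroidal x-axis, so I = ΣĪ (holes subtracted) = 389152.4 mm⁴.

I_x ≈ 3.8915 × 10⁵ mm⁴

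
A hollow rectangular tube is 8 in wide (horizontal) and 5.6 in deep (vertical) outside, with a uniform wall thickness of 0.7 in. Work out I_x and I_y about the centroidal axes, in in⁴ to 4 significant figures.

Split into non-overlapping primitives; take the origin at the lower-left of the bounding box.
Outer rectangle: 8 × 5.6, A = 44.8 in², y = 2.8 in, Ī = 117.077 in⁴.
Inner void (subtracted): 6.6 × 4.2, A = 27.72 in², y = 2.8 in, Ī = 40.7484 in⁴.
By symmetry the centroid is at mid-height, ȳ = 2.8 in.
All pieces are centred on the centroidal x-axis, so I = ΣĪ (holes subtracted) = 76.3289 in⁴.
Repeating about the centroidal y-axis gives I_y = 138.31 in⁴.

I_x ≈ 76.33 in⁴, I_y ≈ 138.3 in⁴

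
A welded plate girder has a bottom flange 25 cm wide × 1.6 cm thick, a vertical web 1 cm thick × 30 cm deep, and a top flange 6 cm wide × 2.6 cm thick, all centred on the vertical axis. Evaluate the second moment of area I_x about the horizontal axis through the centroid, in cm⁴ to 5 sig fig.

I_x ≈ 1.4731 × 10⁴ cm⁴

Treat the section as a set of non-overlapping primitives; coordinates are from the bounding-box lower-left.
Bottom plate: 25 × 1.6, A = 40 cm², y = 0.8 cm, Ī = 8.533333 cm⁴.
Web plate: 1 × 30, A = 30 cm², y = 16.6 cm, Ī = 2 250 cm⁴.
Top plate: 6 × 2.6, A = 15.6 cm², y = 32.9 cm, Ī = 8.788 cm⁴.
Centroid: ȳ = ΣA·y / ΣA = 12.18738 cm.
Transfer each piece to the horizontal axis through the centroid using Ī + A·d² with d = y − 12.18738:
  bottom plate: d = -11.38738 cm → contributes +5195.433 cm⁴
  web plate: d = 4.412617 cm → contributes +2834.136 cm⁴
  top plate: d = 20.71262 cm → contributes +6701.383 cm⁴
Total I = 14730.95 cm⁴.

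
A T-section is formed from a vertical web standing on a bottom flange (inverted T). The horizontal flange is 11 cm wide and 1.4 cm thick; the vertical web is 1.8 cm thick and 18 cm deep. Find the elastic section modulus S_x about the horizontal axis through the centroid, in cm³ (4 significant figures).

S_x ≈ 153.4 cm³

Treat the section as a set of non-overlapping primitives; coordinates are from the bounding-box lower-left.
Flange: 11 × 1.4, A = 15.4 cm², y = 0.7 cm, Ī = 2.51533 cm⁴.
Web: 1.8 × 18, A = 32.4 cm², y = 10.4 cm, Ī = 874.8 cm⁴.
Centroid: ȳ = ΣA·y / ΣA = 7.2749 cm.
Transfer each piece to the horizontal axis through the centroid using Ī + A·d² with d = y − 7.2749:
  flange: d = -6.5749 cm → contributes +668.246 cm⁴
  web: d = 3.1251 cm → contributes +1191.23 cm⁴
Total I = 1859.47 cm⁴.
Extreme fibre distance c = 12.1251 cm; S = I/c = 153.357 cm³.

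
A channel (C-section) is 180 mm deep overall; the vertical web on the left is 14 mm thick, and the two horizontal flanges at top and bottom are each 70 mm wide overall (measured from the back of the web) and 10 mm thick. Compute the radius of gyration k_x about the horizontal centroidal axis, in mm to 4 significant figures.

Break the section into simple shapes (no overlaps), measuring from the bottom-left corner of the bounding box.
Web: 14 × 180, A = 2 520 mm², y = 90 mm, Ī = 6 804 000 mm⁴.
Top flange (beyond web): 56 × 10, A = 560 mm², y = 175 mm, Ī = 4666.67 mm⁴.
Bottom flange (beyond web): 56 × 10, A = 560 mm², y = 5 mm, Ī = 4666.67 mm⁴.
By symmetry the centroid is at mid-height, ȳ = 90 mm.
Transfer each piece to the horizontal centroidal axis using Ī + A·d² with d = y − 90:
  web: d = 0 mm → contributes +6 804 000 mm⁴
  top flange (beyond web): d = 85 mm → contributes +4 050 667 mm⁴
  bottom flange (beyond web): d = -85 mm → contributes +4 050 667 mm⁴
Total I = 14 905 333 mm⁴.
Radius of gyration: k = √(I/A) = √(14 905 333 / 3 640) = 63.9912 mm.

k_x ≈ 63.99 mm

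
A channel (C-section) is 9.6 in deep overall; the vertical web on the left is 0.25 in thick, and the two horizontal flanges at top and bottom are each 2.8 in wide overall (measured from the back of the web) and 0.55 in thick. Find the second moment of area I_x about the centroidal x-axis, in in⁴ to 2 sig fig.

I_x ≈ 76 in⁴

Split into non-overlapping primitives; take the origin at the lower-left of the bounding box.
Web: 0.25 × 9.6, A = 2.4 in², y = 4.8 in, Ī = 18.43 in⁴.
Top flange (beyond web): 2.55 × 0.55, A = 1.403 in², y = 9.325 in, Ī = 0.03535 in⁴.
Bottom flange (beyond web): 2.55 × 0.55, A = 1.403 in², y = 0.275 in, Ī = 0.03535 in⁴.
By symmetry the centroid is at mid-height, ȳ = 4.8 in.
Transfer each piece to the centroidal x-axis using Ī + A·d² with d = y − 4.8:
  web: d = 0 in → contributes +18.43 in⁴
  top flange (beyond web): d = 4.525 in → contributes +28.75 in⁴
  bottom flange (beyond web): d = -4.525 in → contributes +28.75 in⁴
Total I = 75.94 in⁴.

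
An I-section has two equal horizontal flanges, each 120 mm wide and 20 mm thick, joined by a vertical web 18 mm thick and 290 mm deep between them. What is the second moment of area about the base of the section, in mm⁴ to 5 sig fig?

Break the section into simple shapes (no overlaps), measuring from the bottom-left corner of the bounding box.
Bottom flange: 120 × 20, A = 2 400 mm², y = 10 mm, Ī = 80 000 mm⁴.
Web: 18 × 290, A = 5 220 mm², y = 165 mm, Ī = 36 583 500 mm⁴.
Top flange: 120 × 20, A = 2 400 mm², y = 320 mm, Ī = 80 000 mm⁴.
Transfer each piece to a horizontal axis along the bottom face using Ī + A·d² with d = y − 0:
  bottom flange: d = 10 mm → contributes +320 000 mm⁴
  web: d = 165 mm → contributes +178 698 000 mm⁴
  top flange: d = 320 mm → contributes +245 840 000 mm⁴
Total I = 424 858 000 mm⁴.

I_base ≈ 4.2486 × 10⁸ mm⁴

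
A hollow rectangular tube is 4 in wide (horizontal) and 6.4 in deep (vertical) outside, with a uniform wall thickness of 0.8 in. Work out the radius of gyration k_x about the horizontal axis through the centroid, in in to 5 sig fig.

Break the section into simple shapes (no overlaps), measuring from the bottom-left corner of the bounding box.
Outer rectangle: 4 × 6.4, A = 25.6 in², y = 3.2 in, Ī = 87.38133 in⁴.
Inner void (subtracted): 2.4 × 4.8, A = 11.52 in², y = 3.2 in, Ī = 22.1184 in⁴.
By symmetry the centroid is at mid-height, ȳ = 3.2 in.
All pieces are centred on the horizontal axis through the centroid, so I = ΣĪ (holes subtracted) = 65.26293 in⁴.
Radius of gyration: k = √(I/A) = √(65.26293 / 14.08) = 2.15294 in.

k_x ≈ 2.1529 in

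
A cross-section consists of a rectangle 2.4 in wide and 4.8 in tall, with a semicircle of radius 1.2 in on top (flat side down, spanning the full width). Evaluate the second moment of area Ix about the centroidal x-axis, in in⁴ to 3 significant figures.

Ix ≈ 38.3 in⁴

Decompose the section into non-overlapping parts with the origin at the bottom-left of its bounding rectangle.
Rectangular body: 2.4 × 4.8, A = 11.52 in², y = 2.4 in, Ī = 22.118 in⁴.
Semicircular cap: semicircle r = 1.2, A = 2.2619 in², y = 5.3093 in, Ī = 0.22759 in⁴.
Centroid: ȳ = ΣA·y / ΣA = 2.8775 in.
Transfer each piece to the centroidal x-axis using Ī + A·d² with d = y − 2.8775:
  rectangular body: d = -0.47748 in → contributes +24.745 in⁴
  semicircular cap: d = 2.4318 in → contributes +13.604 in⁴
Total I = 38.349 in⁴.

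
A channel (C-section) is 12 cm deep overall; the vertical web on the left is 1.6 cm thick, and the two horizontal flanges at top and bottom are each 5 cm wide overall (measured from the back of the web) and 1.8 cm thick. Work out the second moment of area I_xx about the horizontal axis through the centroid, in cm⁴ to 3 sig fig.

I_xx ≈ 552 cm⁴

Treat the section as a set of non-overlapping primitives; coordinates are from the bounding-box lower-left.
Web: 1.6 × 12, A = 19.2 cm², y = 6 cm, Ī = 230.4 cm⁴.
Top flange (beyond web): 3.4 × 1.8, A = 6.12 cm², y = 11.1 cm, Ī = 1.6524 cm⁴.
Bottom flange (beyond web): 3.4 × 1.8, A = 6.12 cm², y = 0.9 cm, Ī = 1.6524 cm⁴.
By symmetry the centroid is at mid-height, ȳ = 6 cm.
Transfer each piece to the horizontal axis through the centroid using Ī + A·d² with d = y − 6:
  web: d = 0 cm → contributes +230.4 cm⁴
  top flange (beyond web): d = 5.1 cm → contributes +160.83 cm⁴
  bottom flange (beyond web): d = -5.1 cm → contributes +160.83 cm⁴
Total I = 552.07 cm⁴.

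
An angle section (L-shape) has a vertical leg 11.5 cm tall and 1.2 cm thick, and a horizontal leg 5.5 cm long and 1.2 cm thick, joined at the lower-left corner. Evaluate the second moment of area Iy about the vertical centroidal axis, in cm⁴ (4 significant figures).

Iy ≈ 38.01 cm⁴

Break the section into simple shapes (no overlaps), measuring from the bottom-left corner of the bounding box.
Vertical leg: 1.2 × 11.5, A = 13.8 cm², x = 0.6 cm, Ī = 1.656 cm⁴.
Horizontal leg (remainder): 4.3 × 1.2, A = 5.16 cm², x = 3.35 cm, Ī = 7.9507 cm⁴.
Centroid: x̄ = ΣA·x / ΣA = 1.34842 cm.
Transfer each piece to the vertical centroidal axis using Ī + A·d² with d = x − 1.34842:
  vertical leg: d = -0.748418 cm → contributes +9.38578 cm⁴
  horizontal leg (remainder): d = 2.00158 cm → contributes +28.6234 cm⁴
Total I = 38.0092 cm⁴.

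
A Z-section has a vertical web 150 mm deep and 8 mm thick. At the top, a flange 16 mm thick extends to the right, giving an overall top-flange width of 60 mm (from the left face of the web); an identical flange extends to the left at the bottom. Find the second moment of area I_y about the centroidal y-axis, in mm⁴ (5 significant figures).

Break the section into simple shapes (no overlaps), measuring from the bottom-left corner of the bounding box.
Web: 8 × 150, A = 1 200 mm², x = 56 mm, Ī = 6 400 mm⁴.
Top flange (beyond web): 52 × 16, A = 832 mm², x = 86 mm, Ī = 187477.3 mm⁴.
Bottom flange (beyond web): 52 × 16, A = 832 mm², x = 26 mm, Ī = 187477.3 mm⁴.
Centroid: x̄ = ΣA·x / ΣA = 56 mm.
Transfer each piece to the centroidal y-axis using Ī + A·d² with d = x − 56:
  web: d = 0 mm → contributes +6 400 mm⁴
  top flange (beyond web): d = 30 mm → contributes +936277.3 mm⁴
  bottom flange (beyond web): d = -30 mm → contributes +936277.3 mm⁴
Total I = 1 878 955 mm⁴.

I_y ≈ 1.8790 × 10⁶ mm⁴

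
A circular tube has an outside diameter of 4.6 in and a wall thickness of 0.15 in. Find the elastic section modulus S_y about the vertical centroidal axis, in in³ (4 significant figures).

Split into non-overlapping primitives; take the origin at the lower-left of the bounding box.
Outer circle: ⌀4.6, A = 16.619 in², x = 2.3 in, Ī = 21.9787 in⁴.
Bore (subtracted): ⌀4.3, A = 14.522 in², x = 2.3 in, Ī = 16.782 in⁴.
By symmetry the centroid is at mid-width, x̄ = 2.3 in.
All pieces are centred on the vertical centroidal axis, so I = ΣĪ (holes subtracted) = 5.19666 in⁴.
Extreme fibre distance c = 2.3 in; S = I/c = 2.25942 in³.

S_y ≈ 2.259 in³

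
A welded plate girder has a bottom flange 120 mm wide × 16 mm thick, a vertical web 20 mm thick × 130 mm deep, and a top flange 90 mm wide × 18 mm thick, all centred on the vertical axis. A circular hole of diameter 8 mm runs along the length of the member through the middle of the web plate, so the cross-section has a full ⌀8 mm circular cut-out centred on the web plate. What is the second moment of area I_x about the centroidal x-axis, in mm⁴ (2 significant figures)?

I_x ≈ 2.3 × 10⁷ mm⁴

Split into non-overlapping primitives; take the origin at the lower-left of the bounding box.
Bottom plate: 120 × 16, A = 1 920 mm², y = 8 mm, Ī = 40 960 mm⁴.
Web plate: 20 × 130, A = 2 600 mm², y = 81 mm, Ī = 3 661 667 mm⁴.
Top plate: 90 × 18, A = 1 620 mm², y = 155 mm, Ī = 43 740 mm⁴.
Hole (subtracted): ⌀8, A = 50.27 mm², y = 81 mm, Ī = 201.1 mm⁴.
Centroid: ȳ = ΣA·y / ΣA = 77.67 mm.
Transfer each piece to the centroidal x-axis using Ī + A·d² with d = y − 77.67:
  bottom plate: d = -69.67 mm → contributes +9 360 413 mm⁴
  web plate: d = 3.33 mm → contributes +3 690 501 mm⁴
  top plate: d = 77.33 mm → contributes +9 731 274 mm⁴
  hole: d = 3.33 mm → contributes −758.5 mm⁴
Total I = 22 781 429 mm⁴.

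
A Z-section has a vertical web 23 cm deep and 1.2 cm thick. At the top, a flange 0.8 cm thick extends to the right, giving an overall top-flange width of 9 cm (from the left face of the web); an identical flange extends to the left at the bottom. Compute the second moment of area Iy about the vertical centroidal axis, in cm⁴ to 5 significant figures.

Decompose the section into non-overlapping parts with the origin at the bottom-left of its bounding rectangle.
Web: 1.2 × 23, A = 27.6 cm², x = 8.4 cm, Ī = 3.312 cm⁴.
Top flange (beyond web): 7.8 × 0.8, A = 6.24 cm², x = 12.9 cm, Ī = 31.6368 cm⁴.
Bottom flange (beyond web): 7.8 × 0.8, A = 6.24 cm², x = 3.9 cm, Ī = 31.6368 cm⁴.
Centroid: x̄ = ΣA·x / ΣA = 8.4 cm.
Transfer each piece to the vertical centroidal axis using Ī + A·d² with d = x − 8.4:
  web: d = 0 cm → contributes +3.312 cm⁴
  top flange (beyond web): d = 4.5 cm → contributes +157.9968 cm⁴
  bottom flange (beyond web): d = -4.5 cm → contributes +157.9968 cm⁴
Total I = 319.3056 cm⁴.

Iy ≈ 319.31 cm⁴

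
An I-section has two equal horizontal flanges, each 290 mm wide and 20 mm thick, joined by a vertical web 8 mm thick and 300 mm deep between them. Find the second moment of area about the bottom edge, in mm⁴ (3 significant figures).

I_base ≈ 7.20 × 10⁸ mm⁴

Break the section into simple shapes (no overlaps), measuring from the bottom-left corner of the bounding box.
Bottom flange: 290 × 20, A = 5 800 mm², y = 10 mm, Ī = 193 333 mm⁴.
Web: 8 × 300, A = 2 400 mm², y = 170 mm, Ī = 18 000 000 mm⁴.
Top flange: 290 × 20, A = 5 800 mm², y = 330 mm, Ī = 193 333 mm⁴.
Transfer each piece to a horizontal axis along the bottom face using Ī + A·d² with d = y − 0:
  bottom flange: d = 10 mm → contributes +773 333 mm⁴
  web: d = 170 mm → contributes +87 360 000 mm⁴
  top flange: d = 330 mm → contributes +631 813 333 mm⁴
Total I = 719 946 667 mm⁴.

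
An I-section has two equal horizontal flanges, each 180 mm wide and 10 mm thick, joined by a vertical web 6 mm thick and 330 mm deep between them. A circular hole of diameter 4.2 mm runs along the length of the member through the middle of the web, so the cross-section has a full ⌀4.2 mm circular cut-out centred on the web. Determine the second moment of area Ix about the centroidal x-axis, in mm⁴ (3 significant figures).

Ix ≈ 1.22 × 10⁸ mm⁴

Treat the section as a set of non-overlapping primitives; coordinates are from the bounding-box lower-left.
Bottom flange: 180 × 10, A = 1 800 mm², y = 5 mm, Ī = 15 000 mm⁴.
Web: 6 × 330, A = 1 980 mm², y = 175 mm, Ī = 17 968 500 mm⁴.
Top flange: 180 × 10, A = 1 800 mm², y = 345 mm, Ī = 15 000 mm⁴.
Hole (subtracted): ⌀4.2, A = 13.854 mm², y = 175 mm, Ī = 15.275 mm⁴.
By symmetry the centroid is at mid-height, ȳ = 175 mm.
Transfer each piece to the centroidal x-axis using Ī + A·d² with d = y − 175:
  bottom flange: d = -170 mm → contributes +52 035 000 mm⁴
  web: d = 0 mm → contributes +17 968 500 mm⁴
  top flange: d = 170 mm → contributes +52 035 000 mm⁴
  hole: d = 0 mm → contributes −15.275 mm⁴
Total I = 122 038 485 mm⁴.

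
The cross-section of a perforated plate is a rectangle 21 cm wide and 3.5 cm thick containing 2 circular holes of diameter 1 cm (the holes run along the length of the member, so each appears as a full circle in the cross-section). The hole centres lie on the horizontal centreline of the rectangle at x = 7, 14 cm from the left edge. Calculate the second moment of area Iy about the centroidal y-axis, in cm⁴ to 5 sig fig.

Decompose the section into non-overlapping parts with the origin at the bottom-left of its bounding rectangle.
Plate: 21 × 3.5, A = 73.5 cm², x = 10.5 cm, Ī = 2701.125 cm⁴.
Hole 1 (subtracted): ⌀1, A = 0.7853982 cm², x = 7 cm, Ī = 0.04908739 cm⁴.
Hole 2 (subtracted): ⌀1, A = 0.7853982 cm², x = 14 cm, Ī = 0.04908739 cm⁴.
By symmetry the centroid is at mid-width, x̄ = 10.5 cm.
Transfer each piece to the centroidal y-axis using Ī + A·d² with d = x − 10.5:
  plate: d = 0 cm → contributes +2701.125 cm⁴
  hole 1: d = -3.5 cm → contributes −9.670215 cm⁴
  hole 2: d = 3.5 cm → contributes −9.670215 cm⁴
Total I = 2681.785 cm⁴.

Iy ≈ 2681.8 cm⁴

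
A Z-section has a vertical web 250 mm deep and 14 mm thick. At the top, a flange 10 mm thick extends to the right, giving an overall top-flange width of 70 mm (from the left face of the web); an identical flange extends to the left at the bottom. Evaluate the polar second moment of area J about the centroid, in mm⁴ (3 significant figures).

J ≈ 3.61 × 10⁷ mm⁴

Decompose the section into non-overlapping parts with the origin at the bottom-left of its bounding rectangle.
Web: 14 × 250, A = 3 500 mm², y = 125 mm, Ī = 18 229 167 mm⁴.
Top flange (beyond web): 56 × 10, A = 560 mm², y = 245 mm, Ī = 4666.7 mm⁴.
Bottom flange (beyond web): 56 × 10, A = 560 mm², y = 5 mm, Ī = 4666.7 mm⁴.
Centroid: ȳ = ΣA·y / ΣA = 125 mm.
Transfer each piece to the centroidal x-axis using Ī + A·d² with d = y − 125:
  web: d = 0 mm → contributes +18 229 167 mm⁴
  top flange (beyond web): d = 120 mm → contributes +8 068 667 mm⁴
  bottom flange (beyond web): d = -120 mm → contributes +8 068 667 mm⁴
Total I = 34 366 500 mm⁴.
For the y-axis: x̄ = 63 mm.
Repeating about the centroidal y-axis gives I_y = 1 721 860 mm⁴.
Polar second moment: J = I_x + I_y = 36 088 360 mm⁴.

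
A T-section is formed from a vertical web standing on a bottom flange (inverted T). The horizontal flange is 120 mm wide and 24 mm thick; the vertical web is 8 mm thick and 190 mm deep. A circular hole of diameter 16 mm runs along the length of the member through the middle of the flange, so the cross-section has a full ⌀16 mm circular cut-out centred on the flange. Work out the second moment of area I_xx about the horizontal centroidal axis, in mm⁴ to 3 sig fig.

I_xx ≈ 1.58 × 10⁷ mm⁴

Decompose the section into non-overlapping parts with the origin at the bottom-left of its bounding rectangle.
Flange: 120 × 24, A = 2 880 mm², y = 12 mm, Ī = 138 240 mm⁴.
Web: 8 × 190, A = 1 520 mm², y = 119 mm, Ī = 4 572 667 mm⁴.
Hole (subtracted): ⌀16, A = 201.06 mm², y = 12 mm, Ī = 3 217 mm⁴.
Centroid: ȳ = ΣA·y / ΣA = 50.734 mm.
Transfer each piece to the horizontal centroidal axis using Ī + A·d² with d = y − 50.734:
  flange: d = -38.734 mm → contributes +4 459 081 mm⁴
  web: d = 68.266 mm → contributes +11 656 324 mm⁴
  hole: d = -38.734 mm → contributes −304 869 mm⁴
Total I = 15 810 536 mm⁴.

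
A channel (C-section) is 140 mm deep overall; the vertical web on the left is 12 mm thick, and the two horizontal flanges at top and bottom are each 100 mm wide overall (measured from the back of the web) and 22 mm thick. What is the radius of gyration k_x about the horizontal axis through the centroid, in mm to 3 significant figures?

Decompose the section into non-overlapping parts with the origin at the bottom-left of its bounding rectangle.
Web: 12 × 140, A = 1 680 mm², y = 70 mm, Ī = 2 744 000 mm⁴.
Top flange (beyond web): 88 × 22, A = 1 936 mm², y = 129 mm, Ī = 78 085 mm⁴.
Bottom flange (beyond web): 88 × 22, A = 1 936 mm², y = 11 mm, Ī = 78 085 mm⁴.
By symmetry the centroid is at mid-height, ȳ = 70 mm.
Transfer each piece to the horizontal axis through the centroid using Ī + A·d² with d = y − 70:
  web: d = 0 mm → contributes +2 744 000 mm⁴
  top flange (beyond web): d = 59 mm → contributes +6 817 301 mm⁴
  bottom flange (beyond web): d = -59 mm → contributes +6 817 301 mm⁴
Total I = 16 378 603 mm⁴.
Radius of gyration: k = √(I/A) = √(16 378 603 / 5 552) = 54.314 mm.

k_x ≈ 54.3 mm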